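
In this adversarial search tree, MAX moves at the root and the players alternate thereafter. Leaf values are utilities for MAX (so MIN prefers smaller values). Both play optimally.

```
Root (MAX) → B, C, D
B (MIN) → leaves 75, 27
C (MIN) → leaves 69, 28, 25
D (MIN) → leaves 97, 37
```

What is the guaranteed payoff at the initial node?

37

B (MIN): min(75, 27) = 27
C (MIN): min(69, 28, 25) = 25
D (MIN): min(97, 37) = 37
Root (MAX): max(27, 25, 37) = 37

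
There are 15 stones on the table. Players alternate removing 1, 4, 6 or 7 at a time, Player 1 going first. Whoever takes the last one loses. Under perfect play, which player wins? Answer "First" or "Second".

First

W/L table (W = player to move can force a win):
i:   0  1  2  3  4  5  6  7  8  9 10 11 12 13 14 15
     W  L  W  L  W  W  L  W  W  W  W  L  W  W  L  W
Position 15 is W, so the first player wins.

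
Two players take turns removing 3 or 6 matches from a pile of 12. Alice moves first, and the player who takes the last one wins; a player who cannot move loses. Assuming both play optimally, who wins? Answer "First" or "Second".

First

W/L table (W = player to move can force a win):
i:   0  1  2  3  4  5  6  7  8  9 10 11 12
     L  L  L  W  W  W  W  W  W  L  L  L  W
Position 12 is W, so the first player wins.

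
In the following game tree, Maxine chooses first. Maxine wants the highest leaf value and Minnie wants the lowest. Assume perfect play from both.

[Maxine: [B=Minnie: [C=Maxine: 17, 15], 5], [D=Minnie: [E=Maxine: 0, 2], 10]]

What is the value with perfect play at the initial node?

5

C (Maxine): max(17, 15) = 17
B (Minnie): min(17, 5) = 5
E (Maxine): max(0, 2) = 2
D (Minnie): min(2, 10) = 2
Root (Maxine): max(5, 2) = 5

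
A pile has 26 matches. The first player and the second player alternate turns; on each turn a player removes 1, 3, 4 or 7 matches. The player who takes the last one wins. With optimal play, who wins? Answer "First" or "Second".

Second

Positions where the player to move wins (W) vs loses (L):
i:   0  1  2  3  4  5  6  7  8  9 10 11 12 13 14 15 16 17 18 19 20 21 22 23 24 25 26
     L  W  L  W  W  W  W  W  L  W  L  W  W  W  W  W  L  W  L  W  W  W  W  W  L  W  L
Position 26 is L, so the second player wins.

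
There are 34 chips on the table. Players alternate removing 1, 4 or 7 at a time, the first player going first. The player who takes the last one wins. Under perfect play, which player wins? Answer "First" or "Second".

Positions where the player to move wins (W) vs loses (L):
i:   0  1  2  3  4  5  6  7  8  9 10 11 12 13 14 15 16 17 18 19 20 21 22 23 24 25 26 27 28 29 30 31 32 33 34
     L  W  L  W  W  L  W  W  L  W  L  W  W  L  W  W  L  W  L  W  W  L  W  W  L  W  L  W  W  L  W  W  L  W  L
Position 34 is L, so the second player wins.

Second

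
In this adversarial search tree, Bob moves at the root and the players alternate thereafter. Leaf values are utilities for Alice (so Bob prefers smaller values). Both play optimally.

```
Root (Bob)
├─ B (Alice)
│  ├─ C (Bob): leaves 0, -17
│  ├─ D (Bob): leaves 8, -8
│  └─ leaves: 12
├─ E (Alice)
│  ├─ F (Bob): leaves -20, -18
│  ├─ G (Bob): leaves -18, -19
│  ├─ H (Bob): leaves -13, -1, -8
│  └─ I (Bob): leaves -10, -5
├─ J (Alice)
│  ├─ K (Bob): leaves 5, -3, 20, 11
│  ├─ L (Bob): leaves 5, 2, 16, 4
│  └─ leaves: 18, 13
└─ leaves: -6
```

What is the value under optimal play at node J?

K: min(5, -3, 20, 11) = -3
L: min(5, 2, 16, 4) = 2
J: max(-3, 2, 18, 13) = 18

18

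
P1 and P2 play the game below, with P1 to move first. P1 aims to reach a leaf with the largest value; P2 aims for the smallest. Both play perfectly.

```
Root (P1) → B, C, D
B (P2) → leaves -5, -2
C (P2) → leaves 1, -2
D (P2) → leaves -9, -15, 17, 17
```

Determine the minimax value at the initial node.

-2

B (P2): min(-5, -2) = -5
C (P2): min(1, -2) = -2
D (P2): min(-9, -15, 17, 17) = -15
Root (P1): max(-5, -2, -15) = -2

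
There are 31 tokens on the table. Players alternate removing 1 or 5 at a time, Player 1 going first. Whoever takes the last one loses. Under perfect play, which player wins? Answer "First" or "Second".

Second

Mark each pile size as W (mover wins) or L (mover loses):
i:   0  1  2  3  4  5  6  7  8  9 10 11 12 13 14 15 16 17 18 19 20 21 22 23 24 25 26 27 28 29 30 31
     W  L  W  L  W  L  W  L  W  L  W  L  W  L  W  L  W  L  W  L  W  L  W  L  W  L  W  L  W  L  W  L
Position 31 is L, so the second player wins.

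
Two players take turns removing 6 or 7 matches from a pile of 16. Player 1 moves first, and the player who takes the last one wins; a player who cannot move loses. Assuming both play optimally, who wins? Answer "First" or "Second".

Second

Mark each pile size as W (mover wins) or L (mover loses):
i:   0  1  2  3  4  5  6  7  8  9 10 11 12 13 14 15 16
     L  L  L  L  L  L  W  W  W  W  W  W  W  L  L  L  L
Position 16 is L, so the second player wins.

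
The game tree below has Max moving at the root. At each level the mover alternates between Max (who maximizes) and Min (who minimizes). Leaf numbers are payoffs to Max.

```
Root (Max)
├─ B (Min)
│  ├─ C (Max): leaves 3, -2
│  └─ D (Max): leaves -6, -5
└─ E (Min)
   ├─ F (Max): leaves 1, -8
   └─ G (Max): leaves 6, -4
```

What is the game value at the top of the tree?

C (Max): max(3, -2) = 3
D (Max): max(-6, -5) = -5
B (Min): min(3, -5) = -5
F (Max): max(1, -8) = 1
G (Max): max(6, -4) = 6
E (Min): min(1, 6) = 1
Root (Max): max(-5, 1) = 1

1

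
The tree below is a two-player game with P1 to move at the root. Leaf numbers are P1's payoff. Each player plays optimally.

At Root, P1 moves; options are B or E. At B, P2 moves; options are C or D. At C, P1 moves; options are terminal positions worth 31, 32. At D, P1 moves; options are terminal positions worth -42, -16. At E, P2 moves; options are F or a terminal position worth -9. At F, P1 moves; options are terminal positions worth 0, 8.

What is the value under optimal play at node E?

-9

F: max(0, 8) = 8
E: min(8, -9) = -9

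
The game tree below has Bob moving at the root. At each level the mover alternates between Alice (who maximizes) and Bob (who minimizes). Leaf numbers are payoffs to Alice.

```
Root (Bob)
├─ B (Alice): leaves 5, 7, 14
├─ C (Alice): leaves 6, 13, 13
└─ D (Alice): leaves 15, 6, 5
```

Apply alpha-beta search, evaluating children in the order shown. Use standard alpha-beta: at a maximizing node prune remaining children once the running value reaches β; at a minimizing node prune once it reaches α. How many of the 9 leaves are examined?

B [α=-∞,β=+∞]: v=14
C [α=-∞,β=14]: v=13
D [α=-∞,β=13]: v=15 after child 1 ≥ β → β-cutoff, skip 2
Root [α=-∞,β=+∞]: v=13
Leaves evaluated: 7 of 9.

7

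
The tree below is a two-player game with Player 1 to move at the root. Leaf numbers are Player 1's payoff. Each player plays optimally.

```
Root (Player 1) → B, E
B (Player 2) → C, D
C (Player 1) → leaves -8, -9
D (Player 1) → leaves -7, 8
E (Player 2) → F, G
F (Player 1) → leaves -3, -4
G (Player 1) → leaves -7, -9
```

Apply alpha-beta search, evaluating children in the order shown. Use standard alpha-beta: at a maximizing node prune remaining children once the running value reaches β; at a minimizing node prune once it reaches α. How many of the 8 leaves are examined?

C [α=-∞,β=+∞]: v=-8
D [α=-∞,β=-8]: v=-7 after child 1 ≥ β → β-cutoff, skip 1
B [α=-∞,β=+∞]: v=-8
F [α=-8,β=+∞]: v=-3
G [α=-8,β=-3]: v=-7
E [α=-8,β=+∞]: v=-7
Root [α=-∞,β=+∞]: v=-7
Leaves evaluated: 7 of 8.

7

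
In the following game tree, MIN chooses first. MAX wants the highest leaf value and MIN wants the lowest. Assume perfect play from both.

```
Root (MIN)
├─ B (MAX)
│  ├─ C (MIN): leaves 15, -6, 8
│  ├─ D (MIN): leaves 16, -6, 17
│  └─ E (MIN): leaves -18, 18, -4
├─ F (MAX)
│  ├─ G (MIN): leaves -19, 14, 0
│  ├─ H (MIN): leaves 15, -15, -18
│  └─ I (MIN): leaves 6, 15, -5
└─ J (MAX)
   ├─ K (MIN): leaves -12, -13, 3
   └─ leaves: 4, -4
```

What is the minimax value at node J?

4

K: min(-12, -13, 3) = -13
J: max(-13, 4, -4) = 4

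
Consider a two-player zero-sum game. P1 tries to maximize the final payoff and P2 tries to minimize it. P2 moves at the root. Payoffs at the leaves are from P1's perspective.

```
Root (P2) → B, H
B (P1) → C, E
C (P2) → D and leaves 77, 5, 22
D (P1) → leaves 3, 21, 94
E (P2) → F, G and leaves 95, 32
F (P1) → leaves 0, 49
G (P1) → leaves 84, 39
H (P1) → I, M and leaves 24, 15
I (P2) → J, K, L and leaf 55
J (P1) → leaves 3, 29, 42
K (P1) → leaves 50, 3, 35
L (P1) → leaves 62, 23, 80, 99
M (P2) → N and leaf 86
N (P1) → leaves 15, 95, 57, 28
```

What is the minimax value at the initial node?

32

D (P1): max(3, 21, 94) = 94
C (P2): min(94, 77, 5, 22) = 5
F (P1): max(0, 49) = 49
G (P1): max(84, 39) = 84
E (P2): min(49, 84, 95, 32) = 32
B (P1): max(5, 32) = 32
J (P1): max(3, 29, 42) = 42
K (P1): max(50, 3, 35) = 50
L (P1): max(62, 23, 80, 99) = 99
I (P2): min(42, 50, 99, 55) = 42
N (P1): max(15, 95, 57, 28) = 95
M (P2): min(95, 86) = 86
H (P1): max(42, 86, 24, 15) = 86
Root (P2): min(32, 86) = 32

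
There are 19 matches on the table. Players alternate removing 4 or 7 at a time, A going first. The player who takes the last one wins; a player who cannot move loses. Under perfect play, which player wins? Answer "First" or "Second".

Compute winning (W) and losing (L) positions by backward induction:
i:   0  1  2  3  4  5  6  7  8  9 10 11 12 13 14 15 16 17 18 19
     L  L  L  L  W  W  W  W  W  W  W  L  L  L  L  W  W  W  W  W
Position 19 is W, so the first player wins.

First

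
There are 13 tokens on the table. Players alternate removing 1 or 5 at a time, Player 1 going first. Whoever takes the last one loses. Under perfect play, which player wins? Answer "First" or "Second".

Mark each pile size as W (mover wins) or L (mover loses):
i:   0  1  2  3  4  5  6  7  8  9 10 11 12 13
     W  L  W  L  W  L  W  L  W  L  W  L  W  L
Position 13 is L, so the second player wins.

Second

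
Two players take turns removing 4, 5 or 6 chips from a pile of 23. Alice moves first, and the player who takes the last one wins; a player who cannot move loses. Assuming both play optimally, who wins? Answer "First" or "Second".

Second

Positions where the player to move wins (W) vs loses (L):
i:   0  1  2  3  4  5  6  7  8  9 10 11 12 13 14 15 16 17 18 19 20 21 22 23
     L  L  L  L  W  W  W  W  W  W  L  L  L  L  W  W  W  W  W  W  L  L  L  L
Position 23 is L, so the second player wins.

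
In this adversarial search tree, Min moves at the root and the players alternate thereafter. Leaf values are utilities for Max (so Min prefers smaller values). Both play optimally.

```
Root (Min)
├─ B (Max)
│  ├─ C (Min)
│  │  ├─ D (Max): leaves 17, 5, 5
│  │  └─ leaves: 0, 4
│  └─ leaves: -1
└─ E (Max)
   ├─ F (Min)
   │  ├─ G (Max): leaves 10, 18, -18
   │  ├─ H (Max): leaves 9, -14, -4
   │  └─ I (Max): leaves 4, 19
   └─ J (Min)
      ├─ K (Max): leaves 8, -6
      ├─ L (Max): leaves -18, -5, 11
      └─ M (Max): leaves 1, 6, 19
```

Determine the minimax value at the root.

D (Max): max(17, 5, 5) = 17
C (Min): min(17, 0, 4) = 0
B (Max): max(0, -1) = 0
G (Max): max(10, 18, -18) = 18
H (Max): max(9, -14, -4) = 9
I (Max): max(4, 19) = 19
F (Min): min(18, 9, 19) = 9
K (Max): max(8, -6) = 8
L (Max): max(-18, -5, 11) = 11
M (Max): max(1, 6, 19) = 19
J (Min): min(8, 11, 19) = 8
E (Max): max(9, 8) = 9
Root (Min): min(0, 9) = 0

0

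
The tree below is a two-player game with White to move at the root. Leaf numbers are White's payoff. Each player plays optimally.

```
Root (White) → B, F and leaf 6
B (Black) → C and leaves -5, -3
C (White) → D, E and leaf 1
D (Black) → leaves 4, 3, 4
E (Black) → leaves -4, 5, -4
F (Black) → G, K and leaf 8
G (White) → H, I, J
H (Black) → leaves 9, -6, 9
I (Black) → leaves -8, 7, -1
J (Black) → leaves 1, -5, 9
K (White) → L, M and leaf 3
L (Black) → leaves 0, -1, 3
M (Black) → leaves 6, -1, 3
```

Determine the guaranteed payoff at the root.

6

D (Black): min(4, 3, 4) = 3
E (Black): min(-4, 5, -4) = -4
C (White): max(3, -4, 1) = 3
B (Black): min(3, -5, -3) = -5
H (Black): min(9, -6, 9) = -6
I (Black): min(-8, 7, -1) = -8
J (Black): min(1, -5, 9) = -5
G (White): max(-6, -8, -5) = -5
L (Black): min(0, -1, 3) = -1
M (Black): min(6, -1, 3) = -1
K (White): max(-1, -1, 3) = 3
F (Black): min(-5, 3, 8) = -5
Root (White): max(-5, -5, 6) = 6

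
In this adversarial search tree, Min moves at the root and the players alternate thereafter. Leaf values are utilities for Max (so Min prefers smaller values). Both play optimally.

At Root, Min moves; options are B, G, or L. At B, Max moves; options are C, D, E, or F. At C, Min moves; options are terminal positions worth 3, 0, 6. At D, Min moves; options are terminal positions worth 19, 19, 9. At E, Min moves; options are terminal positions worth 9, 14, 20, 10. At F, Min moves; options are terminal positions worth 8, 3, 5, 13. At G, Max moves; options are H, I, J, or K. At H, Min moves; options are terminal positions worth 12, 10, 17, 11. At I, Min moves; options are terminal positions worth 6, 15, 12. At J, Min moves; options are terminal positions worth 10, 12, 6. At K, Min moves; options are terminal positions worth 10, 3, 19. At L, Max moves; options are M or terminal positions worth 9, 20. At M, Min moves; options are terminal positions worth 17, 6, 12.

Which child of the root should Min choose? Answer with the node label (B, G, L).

C (Min): min(3, 0, 6) = 0
D (Min): min(19, 19, 9) = 9
E (Min): min(9, 14, 20, 10) = 9
F (Min): min(8, 3, 5, 13) = 3
B (Max): max(0, 9, 9, 3) = 9
H (Min): min(12, 10, 17, 11) = 10
I (Min): min(6, 15, 12) = 6
J (Min): min(10, 12, 6) = 6
K (Min): min(10, 3, 19) = 3
G (Max): max(10, 6, 6, 3) = 10
M (Min): min(17, 6, 12) = 6
L (Max): max(6, 9, 20) = 20
Root (Min): min(9, 10, 20) = 9
Min picks the child with the lowest value: B (value 9).

B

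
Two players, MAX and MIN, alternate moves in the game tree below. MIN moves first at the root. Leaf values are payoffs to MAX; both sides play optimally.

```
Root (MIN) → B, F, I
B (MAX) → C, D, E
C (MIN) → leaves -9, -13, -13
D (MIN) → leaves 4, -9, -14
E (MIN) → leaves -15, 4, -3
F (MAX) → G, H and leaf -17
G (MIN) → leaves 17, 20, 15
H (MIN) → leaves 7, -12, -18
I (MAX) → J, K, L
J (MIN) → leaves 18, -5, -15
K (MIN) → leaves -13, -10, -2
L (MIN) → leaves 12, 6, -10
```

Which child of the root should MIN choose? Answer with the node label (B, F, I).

C (MIN): min(-9, -13, -13) = -13
D (MIN): min(4, -9, -14) = -14
E (MIN): min(-15, 4, -3) = -15
B (MAX): max(-13, -14, -15) = -13
G (MIN): min(17, 20, 15) = 15
H (MIN): min(7, -12, -18) = -18
F (MAX): max(15, -18, -17) = 15
J (MIN): min(18, -5, -15) = -15
K (MIN): min(-13, -10, -2) = -13
L (MIN): min(12, 6, -10) = -10
I (MAX): max(-15, -13, -10) = -10
Root (MIN): min(-13, 15, -10) = -13
MIN picks the child with the lowest value: B (value -13).

B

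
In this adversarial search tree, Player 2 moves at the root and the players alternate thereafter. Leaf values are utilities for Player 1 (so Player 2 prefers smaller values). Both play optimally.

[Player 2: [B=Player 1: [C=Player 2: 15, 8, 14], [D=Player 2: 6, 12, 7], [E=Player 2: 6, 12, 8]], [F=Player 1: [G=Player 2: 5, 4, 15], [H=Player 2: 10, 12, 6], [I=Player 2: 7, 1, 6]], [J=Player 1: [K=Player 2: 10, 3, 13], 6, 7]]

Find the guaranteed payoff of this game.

C (Player 2): min(15, 8, 14) = 8
D (Player 2): min(6, 12, 7) = 6
E (Player 2): min(6, 12, 8) = 6
B (Player 1): max(8, 6, 6) = 8
G (Player 2): min(5, 4, 15) = 4
H (Player 2): min(10, 12, 6) = 6
I (Player 2): min(7, 1, 6) = 1
F (Player 1): max(4, 6, 1) = 6
K (Player 2): min(10, 3, 13) = 3
J (Player 1): max(3, 6, 7) = 7
Root (Player 2): min(8, 6, 7) = 6

6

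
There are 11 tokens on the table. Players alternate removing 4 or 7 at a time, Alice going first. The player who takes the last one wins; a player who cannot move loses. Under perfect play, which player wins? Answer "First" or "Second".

W/L table (W = player to move can force a win):
i:   0  1  2  3  4  5  6  7  8  9 10 11
     L  L  L  L  W  W  W  W  W  W  W  L
Position 11 is L, so the second player wins.

Second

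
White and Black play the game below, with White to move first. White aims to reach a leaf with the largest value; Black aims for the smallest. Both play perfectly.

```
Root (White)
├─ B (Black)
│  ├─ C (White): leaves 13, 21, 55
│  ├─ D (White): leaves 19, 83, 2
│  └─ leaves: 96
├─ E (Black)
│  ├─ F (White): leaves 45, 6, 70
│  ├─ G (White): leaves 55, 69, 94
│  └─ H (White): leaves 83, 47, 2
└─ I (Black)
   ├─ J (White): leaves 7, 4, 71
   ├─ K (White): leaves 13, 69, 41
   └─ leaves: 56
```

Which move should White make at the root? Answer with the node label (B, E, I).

E

C (White): max(13, 21, 55) = 55
D (White): max(19, 83, 2) = 83
B (Black): min(55, 83, 96) = 55
F (White): max(45, 6, 70) = 70
G (White): max(55, 69, 94) = 94
H (White): max(83, 47, 2) = 83
E (Black): min(70, 94, 83) = 70
J (White): max(7, 4, 71) = 71
K (White): max(13, 69, 41) = 69
I (Black): min(71, 69, 56) = 56
Root (White): max(55, 70, 56) = 70
White picks the child with the highest value: E (value 70).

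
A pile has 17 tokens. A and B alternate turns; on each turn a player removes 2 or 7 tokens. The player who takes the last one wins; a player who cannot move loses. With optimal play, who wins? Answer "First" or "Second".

Positions where the player to move wins (W) vs loses (L):
i:   0  1  2  3  4  5  6  7  8  9 10 11 12 13 14 15 16 17
     L  L  W  W  L  L  W  W  W  L  L  W  W  L  L  W  W  W
Position 17 is W, so the first player wins.

First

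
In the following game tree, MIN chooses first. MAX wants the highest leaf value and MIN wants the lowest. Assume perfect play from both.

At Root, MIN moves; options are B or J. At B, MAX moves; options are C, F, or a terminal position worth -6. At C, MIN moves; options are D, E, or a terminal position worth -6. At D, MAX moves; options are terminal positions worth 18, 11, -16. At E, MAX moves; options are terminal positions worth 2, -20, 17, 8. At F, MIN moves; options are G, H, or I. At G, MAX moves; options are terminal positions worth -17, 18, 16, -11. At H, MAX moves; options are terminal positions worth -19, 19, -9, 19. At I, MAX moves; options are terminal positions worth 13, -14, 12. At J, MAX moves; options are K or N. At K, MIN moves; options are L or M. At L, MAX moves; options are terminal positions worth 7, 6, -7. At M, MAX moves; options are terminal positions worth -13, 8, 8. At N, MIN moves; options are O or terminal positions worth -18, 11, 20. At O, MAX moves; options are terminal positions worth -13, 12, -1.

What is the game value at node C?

D: max(18, 11, -16) = 18
E: max(2, -20, 17, 8) = 17
C: min(18, 17, -6) = -6

-6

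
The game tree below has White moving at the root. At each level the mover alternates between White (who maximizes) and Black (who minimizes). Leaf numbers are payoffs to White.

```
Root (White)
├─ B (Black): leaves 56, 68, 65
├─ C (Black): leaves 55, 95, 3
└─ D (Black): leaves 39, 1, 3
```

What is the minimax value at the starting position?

56

B (Black): min(56, 68, 65) = 56
C (Black): min(55, 95, 3) = 3
D (Black): min(39, 1, 3) = 1
Root (White): max(56, 3, 1) = 56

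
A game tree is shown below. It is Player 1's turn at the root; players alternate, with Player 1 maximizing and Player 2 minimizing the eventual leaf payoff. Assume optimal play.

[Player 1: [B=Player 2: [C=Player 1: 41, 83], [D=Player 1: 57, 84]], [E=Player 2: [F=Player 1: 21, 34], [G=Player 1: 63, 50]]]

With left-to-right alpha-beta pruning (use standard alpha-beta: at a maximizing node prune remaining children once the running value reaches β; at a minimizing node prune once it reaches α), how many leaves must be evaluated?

6

C [α=-∞,β=+∞]: v=83
D [α=-∞,β=83]: v=84
B [α=-∞,β=+∞]: v=83
F [α=83,β=+∞]: v=34
E [α=83,β=+∞]: v=34 after child 1 ≤ α → α-cutoff, skip 1
Root [α=-∞,β=+∞]: v=83
Leaves evaluated: 6 of 8.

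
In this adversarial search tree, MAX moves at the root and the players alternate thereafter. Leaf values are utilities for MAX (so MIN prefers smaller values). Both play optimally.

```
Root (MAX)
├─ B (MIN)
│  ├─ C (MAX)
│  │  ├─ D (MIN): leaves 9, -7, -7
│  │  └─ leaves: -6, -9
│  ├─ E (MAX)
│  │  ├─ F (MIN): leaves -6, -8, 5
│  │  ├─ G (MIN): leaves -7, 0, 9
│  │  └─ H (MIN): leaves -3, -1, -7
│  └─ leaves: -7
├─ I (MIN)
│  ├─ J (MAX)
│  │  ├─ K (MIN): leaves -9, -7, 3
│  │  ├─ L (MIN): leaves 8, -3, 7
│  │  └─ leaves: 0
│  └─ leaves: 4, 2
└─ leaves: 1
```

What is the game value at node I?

0

K: min(-9, -7, 3) = -9
L: min(8, -3, 7) = -3
J: max(-9, -3, 0) = 0
I: min(0, 4, 2) = 0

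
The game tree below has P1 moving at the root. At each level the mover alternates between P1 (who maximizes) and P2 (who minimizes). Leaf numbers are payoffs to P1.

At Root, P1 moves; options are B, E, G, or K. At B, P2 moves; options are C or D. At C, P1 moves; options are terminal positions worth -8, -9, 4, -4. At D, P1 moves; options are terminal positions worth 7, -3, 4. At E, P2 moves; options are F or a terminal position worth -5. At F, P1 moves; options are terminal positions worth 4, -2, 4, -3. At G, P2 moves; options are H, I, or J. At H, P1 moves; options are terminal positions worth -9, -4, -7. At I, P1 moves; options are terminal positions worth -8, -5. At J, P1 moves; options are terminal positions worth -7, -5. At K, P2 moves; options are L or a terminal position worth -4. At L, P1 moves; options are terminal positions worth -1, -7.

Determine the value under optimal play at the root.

4

C (P1): max(-8, -9, 4, -4) = 4
D (P1): max(7, -3, 4) = 7
B (P2): min(4, 7) = 4
F (P1): max(4, -2, 4, -3) = 4
E (P2): min(4, -5) = -5
H (P1): max(-9, -4, -7) = -4
I (P1): max(-8, -5) = -5
J (P1): max(-7, -5) = -5
G (P2): min(-4, -5, -5) = -5
L (P1): max(-1, -7) = -1
K (P2): min(-1, -4) = -4
Root (P1): max(4, -5, -5, -4) = 4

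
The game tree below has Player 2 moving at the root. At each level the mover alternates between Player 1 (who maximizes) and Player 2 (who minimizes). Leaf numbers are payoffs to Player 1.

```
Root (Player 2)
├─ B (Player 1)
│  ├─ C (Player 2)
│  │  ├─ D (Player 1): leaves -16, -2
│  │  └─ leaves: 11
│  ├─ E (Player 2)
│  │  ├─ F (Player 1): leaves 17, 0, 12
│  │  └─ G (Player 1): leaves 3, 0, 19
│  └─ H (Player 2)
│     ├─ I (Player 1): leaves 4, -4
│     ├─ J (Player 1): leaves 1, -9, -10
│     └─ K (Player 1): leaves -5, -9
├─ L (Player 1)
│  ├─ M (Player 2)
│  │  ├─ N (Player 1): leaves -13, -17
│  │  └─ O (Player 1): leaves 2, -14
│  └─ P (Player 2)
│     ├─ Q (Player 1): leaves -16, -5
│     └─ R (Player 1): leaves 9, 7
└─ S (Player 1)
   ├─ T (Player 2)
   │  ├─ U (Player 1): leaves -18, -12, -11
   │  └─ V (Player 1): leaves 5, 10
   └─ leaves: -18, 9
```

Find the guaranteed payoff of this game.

D (Player 1): max(-16, -2) = -2
C (Player 2): min(-2, 11) = -2
F (Player 1): max(17, 0, 12) = 17
G (Player 1): max(3, 0, 19) = 19
E (Player 2): min(17, 19) = 17
I (Player 1): max(4, -4) = 4
J (Player 1): max(1, -9, -10) = 1
K (Player 1): max(-5, -9) = -5
H (Player 2): min(4, 1, -5) = -5
B (Player 1): max(-2, 17, -5) = 17
N (Player 1): max(-13, -17) = -13
O (Player 1): max(2, -14) = 2
M (Player 2): min(-13, 2) = -13
Q (Player 1): max(-16, -5) = -5
R (Player 1): max(9, 7) = 9
P (Player 2): min(-5, 9) = -5
L (Player 1): max(-13, -5) = -5
U (Player 1): max(-18, -12, -11) = -11
V (Player 1): max(5, 10) = 10
T (Player 2): min(-11, 10) = -11
S (Player 1): max(-11, -18, 9) = 9
Root (Player 2): min(17, -5, 9) = -5

-5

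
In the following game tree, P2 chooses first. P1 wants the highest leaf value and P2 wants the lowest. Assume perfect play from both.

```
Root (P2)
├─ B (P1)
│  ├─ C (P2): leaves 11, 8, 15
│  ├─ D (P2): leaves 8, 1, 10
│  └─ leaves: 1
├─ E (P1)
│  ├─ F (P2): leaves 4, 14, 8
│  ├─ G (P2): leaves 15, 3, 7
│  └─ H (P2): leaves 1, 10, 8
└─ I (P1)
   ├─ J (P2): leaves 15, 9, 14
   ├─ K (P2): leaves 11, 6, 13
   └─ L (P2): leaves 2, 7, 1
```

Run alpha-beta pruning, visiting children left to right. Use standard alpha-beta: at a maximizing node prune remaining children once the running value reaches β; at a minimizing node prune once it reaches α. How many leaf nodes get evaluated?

14

C [α=-∞,β=+∞]: v=8
D [α=8,β=+∞]: v=8 after child 1 ≤ α → α-cutoff, skip 2
B [α=-∞,β=+∞]: v=8
F [α=-∞,β=8]: v=4
G [α=4,β=8]: v=3 after child 2 ≤ α → α-cutoff, skip 1
H [α=4,β=8]: v=1 after child 1 ≤ α → α-cutoff, skip 2
E [α=-∞,β=8]: v=4
J [α=-∞,β=4]: v=9
I [α=-∞,β=4]: v=9 after child 1 ≥ β → β-cutoff, skip 2
Root [α=-∞,β=+∞]: v=4
Leaves evaluated: 14 of 25.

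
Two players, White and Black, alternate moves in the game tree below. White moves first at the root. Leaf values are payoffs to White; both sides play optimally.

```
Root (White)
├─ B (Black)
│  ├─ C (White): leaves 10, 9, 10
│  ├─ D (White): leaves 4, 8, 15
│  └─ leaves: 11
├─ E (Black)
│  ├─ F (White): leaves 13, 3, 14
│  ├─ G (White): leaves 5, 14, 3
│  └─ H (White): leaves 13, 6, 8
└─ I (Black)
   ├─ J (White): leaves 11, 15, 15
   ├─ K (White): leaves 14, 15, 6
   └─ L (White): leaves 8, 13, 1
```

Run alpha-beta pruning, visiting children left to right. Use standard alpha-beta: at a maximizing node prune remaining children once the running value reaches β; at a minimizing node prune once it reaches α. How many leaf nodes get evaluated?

23

C [α=-∞,β=+∞]: v=10
D [α=-∞,β=10]: v=15
B [α=-∞,β=+∞]: v=10
F [α=10,β=+∞]: v=14
G [α=10,β=14]: v=14 after child 2 ≥ β → β-cutoff, skip 1
H [α=10,β=14]: v=13
E [α=10,β=+∞]: v=13
J [α=13,β=+∞]: v=15
K [α=13,β=15]: v=15 after child 2 ≥ β → β-cutoff, skip 1
L [α=13,β=15]: v=13
I [α=13,β=+∞]: v=13
Root [α=-∞,β=+∞]: v=13
Leaves evaluated: 23 of 25.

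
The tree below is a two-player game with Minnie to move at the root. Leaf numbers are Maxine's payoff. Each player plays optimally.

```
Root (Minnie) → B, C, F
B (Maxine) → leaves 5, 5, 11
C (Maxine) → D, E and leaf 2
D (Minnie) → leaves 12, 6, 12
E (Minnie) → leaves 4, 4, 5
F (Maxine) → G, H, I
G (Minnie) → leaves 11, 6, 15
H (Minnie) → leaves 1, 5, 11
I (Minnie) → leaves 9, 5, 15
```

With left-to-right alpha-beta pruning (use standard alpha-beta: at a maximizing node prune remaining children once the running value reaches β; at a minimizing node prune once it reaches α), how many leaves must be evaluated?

B [α=-∞,β=+∞]: v=11
D [α=-∞,β=11]: v=6
E [α=6,β=11]: v=4 after child 1 ≤ α → α-cutoff, skip 2
C [α=-∞,β=11]: v=6
G [α=-∞,β=6]: v=6
F [α=-∞,β=6]: v=6 after child 1 ≥ β → β-cutoff, skip 2
Root [α=-∞,β=+∞]: v=6
Leaves evaluated: 11 of 19.

11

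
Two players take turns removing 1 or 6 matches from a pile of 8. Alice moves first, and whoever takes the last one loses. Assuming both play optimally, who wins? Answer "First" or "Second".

Compute winning (W) and losing (L) positions by backward induction:
i:   0  1  2  3  4  5  6  7  8
     W  L  W  L  W  L  W  W  L
Position 8 is L, so the second player wins.

Second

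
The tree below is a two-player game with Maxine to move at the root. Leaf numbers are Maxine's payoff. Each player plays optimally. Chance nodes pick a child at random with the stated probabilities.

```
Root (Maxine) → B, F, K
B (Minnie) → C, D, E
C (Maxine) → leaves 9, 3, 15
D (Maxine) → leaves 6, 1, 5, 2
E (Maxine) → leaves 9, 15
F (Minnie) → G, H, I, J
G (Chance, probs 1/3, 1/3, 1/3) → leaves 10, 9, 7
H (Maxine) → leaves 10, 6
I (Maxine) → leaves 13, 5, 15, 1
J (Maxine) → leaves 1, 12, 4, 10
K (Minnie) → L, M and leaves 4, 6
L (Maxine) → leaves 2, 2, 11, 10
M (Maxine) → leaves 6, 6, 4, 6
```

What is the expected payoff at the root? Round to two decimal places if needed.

C (Maxine): max(9, 3, 15) = 15
D (Maxine): max(6, 1, 5, 2) = 6
E (Maxine): max(9, 15) = 15
B (Minnie): min(15, 6, 15) = 6
G (Chance): 1/3·10 + 1/3·9 + 1/3·7 = 8.67
H (Maxine): max(10, 6) = 10
I (Maxine): max(13, 5, 15, 1) = 15
J (Maxine): max(1, 12, 4, 10) = 12
F (Minnie): min(8.67, 10, 15, 12) = 8.67
L (Maxine): max(2, 2, 11, 10) = 11
M (Maxine): max(6, 6, 4, 6) = 6
K (Minnie): min(11, 6, 4, 6) = 4
Root (Maxine): max(6, 8.67, 4) = 8.67

8.67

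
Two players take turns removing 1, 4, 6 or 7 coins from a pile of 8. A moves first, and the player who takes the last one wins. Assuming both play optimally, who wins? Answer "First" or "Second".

First

Positions where the player to move wins (W) vs loses (L):
i:   0  1  2  3  4  5  6  7  8
     L  W  L  W  W  L  W  W  W
Position 8 is W, so the first player wins.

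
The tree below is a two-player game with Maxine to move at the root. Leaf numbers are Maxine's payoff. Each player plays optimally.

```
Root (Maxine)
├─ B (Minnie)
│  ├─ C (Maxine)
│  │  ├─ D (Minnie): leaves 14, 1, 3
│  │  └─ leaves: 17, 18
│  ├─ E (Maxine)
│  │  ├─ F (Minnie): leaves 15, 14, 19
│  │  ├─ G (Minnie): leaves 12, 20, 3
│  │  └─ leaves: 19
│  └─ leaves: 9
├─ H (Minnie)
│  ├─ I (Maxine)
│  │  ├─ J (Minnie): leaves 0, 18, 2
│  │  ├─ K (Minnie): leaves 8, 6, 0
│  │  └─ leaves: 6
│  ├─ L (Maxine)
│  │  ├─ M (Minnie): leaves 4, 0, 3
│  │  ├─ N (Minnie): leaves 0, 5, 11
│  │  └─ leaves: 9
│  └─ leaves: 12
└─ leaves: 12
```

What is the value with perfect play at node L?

9

M: min(4, 0, 3) = 0
N: min(0, 5, 11) = 0
L: max(0, 0, 9) = 9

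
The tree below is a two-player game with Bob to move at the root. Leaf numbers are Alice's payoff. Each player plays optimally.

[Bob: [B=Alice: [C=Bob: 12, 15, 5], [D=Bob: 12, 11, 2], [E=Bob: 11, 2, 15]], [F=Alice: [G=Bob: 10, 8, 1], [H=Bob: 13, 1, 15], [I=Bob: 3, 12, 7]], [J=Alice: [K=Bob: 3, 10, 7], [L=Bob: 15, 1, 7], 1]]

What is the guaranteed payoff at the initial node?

3

C (Bob): min(12, 15, 5) = 5
D (Bob): min(12, 11, 2) = 2
E (Bob): min(11, 2, 15) = 2
B (Alice): max(5, 2, 2) = 5
G (Bob): min(10, 8, 1) = 1
H (Bob): min(13, 1, 15) = 1
I (Bob): min(3, 12, 7) = 3
F (Alice): max(1, 1, 3) = 3
K (Bob): min(3, 10, 7) = 3
L (Bob): min(15, 1, 7) = 1
J (Alice): max(3, 1, 1) = 3
Root (Bob): min(5, 3, 3) = 3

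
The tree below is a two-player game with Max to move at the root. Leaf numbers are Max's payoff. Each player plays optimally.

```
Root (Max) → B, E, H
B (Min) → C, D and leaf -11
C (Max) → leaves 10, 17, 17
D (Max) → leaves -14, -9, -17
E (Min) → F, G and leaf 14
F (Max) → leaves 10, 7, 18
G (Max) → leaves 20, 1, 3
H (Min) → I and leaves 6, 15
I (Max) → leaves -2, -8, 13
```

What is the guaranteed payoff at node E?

F: max(10, 7, 18) = 18
G: max(20, 1, 3) = 20
E: min(18, 20, 14) = 14

14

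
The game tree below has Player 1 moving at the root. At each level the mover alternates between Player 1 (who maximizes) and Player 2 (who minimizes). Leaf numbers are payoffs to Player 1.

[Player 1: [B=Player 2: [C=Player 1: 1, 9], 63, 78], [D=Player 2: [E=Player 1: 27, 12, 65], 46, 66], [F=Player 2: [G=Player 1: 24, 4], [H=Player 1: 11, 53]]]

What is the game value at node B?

9

C: max(1, 9) = 9
B: min(9, 63, 78) = 9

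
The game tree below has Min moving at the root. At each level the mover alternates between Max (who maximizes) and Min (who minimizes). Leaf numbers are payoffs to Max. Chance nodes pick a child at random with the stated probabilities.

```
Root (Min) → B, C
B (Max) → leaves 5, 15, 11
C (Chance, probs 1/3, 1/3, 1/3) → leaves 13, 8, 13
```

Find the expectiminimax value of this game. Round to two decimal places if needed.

B (Max): max(5, 15, 11) = 15
C (Chance): 1/3·13 + 1/3·8 + 1/3·13 = 11.33
Root (Min): min(15, 11.33) = 11.33

11.33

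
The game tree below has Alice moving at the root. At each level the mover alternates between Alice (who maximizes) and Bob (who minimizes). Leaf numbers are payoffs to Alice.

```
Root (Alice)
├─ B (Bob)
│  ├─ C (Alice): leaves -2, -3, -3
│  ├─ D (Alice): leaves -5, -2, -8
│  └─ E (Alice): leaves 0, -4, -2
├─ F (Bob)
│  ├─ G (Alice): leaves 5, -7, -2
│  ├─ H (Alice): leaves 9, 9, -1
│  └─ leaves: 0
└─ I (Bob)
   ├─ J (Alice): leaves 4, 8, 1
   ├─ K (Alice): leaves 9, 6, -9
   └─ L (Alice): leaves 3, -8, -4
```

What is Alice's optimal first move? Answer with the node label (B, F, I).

I

C (Alice): max(-2, -3, -3) = -2
D (Alice): max(-5, -2, -8) = -2
E (Alice): max(0, -4, -2) = 0
B (Bob): min(-2, -2, 0) = -2
G (Alice): max(5, -7, -2) = 5
H (Alice): max(9, 9, -1) = 9
F (Bob): min(5, 9, 0) = 0
J (Alice): max(4, 8, 1) = 8
K (Alice): max(9, 6, -9) = 9
L (Alice): max(3, -8, -4) = 3
I (Bob): min(8, 9, 3) = 3
Root (Alice): max(-2, 0, 3) = 3
Alice picks the child with the highest value: I (value 3).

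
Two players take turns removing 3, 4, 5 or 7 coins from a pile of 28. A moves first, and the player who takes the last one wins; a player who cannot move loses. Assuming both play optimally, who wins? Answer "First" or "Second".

Mark each pile size as W (mover wins) or L (mover loses):
i:   0  1  2  3  4  5  6  7  8  9 10 11 12 13 14 15 16 17 18 19 20 21 22 23 24 25 26 27 28
     L  L  L  W  W  W  W  W  W  W  L  L  L  W  W  W  W  W  W  W  L  L  L  W  W  W  W  W  W
Position 28 is W, so the first player wins.

First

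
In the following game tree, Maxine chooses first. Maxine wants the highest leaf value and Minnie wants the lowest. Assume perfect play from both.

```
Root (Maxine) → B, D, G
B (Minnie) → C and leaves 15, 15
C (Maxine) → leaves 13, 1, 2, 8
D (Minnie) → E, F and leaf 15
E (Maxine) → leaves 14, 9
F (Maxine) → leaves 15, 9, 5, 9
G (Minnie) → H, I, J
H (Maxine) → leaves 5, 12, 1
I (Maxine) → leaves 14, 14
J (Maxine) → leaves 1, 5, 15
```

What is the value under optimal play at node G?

H: max(5, 12, 1) = 12
I: max(14, 14) = 14
J: max(1, 5, 15) = 15
G: min(12, 14, 15) = 12

12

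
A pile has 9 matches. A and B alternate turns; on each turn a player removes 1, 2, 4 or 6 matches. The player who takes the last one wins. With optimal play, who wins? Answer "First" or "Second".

Positions where the player to move wins (W) vs loses (L):
i:   0  1  2  3  4  5  6  7  8  9
     L  W  W  L  W  W  W  W  L  W
Position 9 is W, so the first player wins.

First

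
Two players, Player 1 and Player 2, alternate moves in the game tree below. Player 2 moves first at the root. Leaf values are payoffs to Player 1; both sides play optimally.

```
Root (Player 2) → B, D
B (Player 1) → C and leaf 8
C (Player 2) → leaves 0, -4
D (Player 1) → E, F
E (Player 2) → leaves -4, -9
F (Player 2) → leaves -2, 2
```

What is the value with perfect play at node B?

C: min(0, -4) = -4
B: max(-4, 8) = 8

8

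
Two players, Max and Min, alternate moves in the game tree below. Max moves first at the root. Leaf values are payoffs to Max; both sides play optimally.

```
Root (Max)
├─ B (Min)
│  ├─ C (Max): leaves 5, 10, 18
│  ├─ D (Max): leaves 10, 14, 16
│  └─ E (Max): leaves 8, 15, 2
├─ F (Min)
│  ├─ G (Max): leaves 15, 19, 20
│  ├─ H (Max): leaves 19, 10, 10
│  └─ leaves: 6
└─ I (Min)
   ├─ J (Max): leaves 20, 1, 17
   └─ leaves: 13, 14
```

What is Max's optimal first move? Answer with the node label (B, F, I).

B

C (Max): max(5, 10, 18) = 18
D (Max): max(10, 14, 16) = 16
E (Max): max(8, 15, 2) = 15
B (Min): min(18, 16, 15) = 15
G (Max): max(15, 19, 20) = 20
H (Max): max(19, 10, 10) = 19
F (Min): min(20, 19, 6) = 6
J (Max): max(20, 1, 17) = 20
I (Min): min(20, 13, 14) = 13
Root (Max): max(15, 6, 13) = 15
Max picks the child with the highest value: B (value 15).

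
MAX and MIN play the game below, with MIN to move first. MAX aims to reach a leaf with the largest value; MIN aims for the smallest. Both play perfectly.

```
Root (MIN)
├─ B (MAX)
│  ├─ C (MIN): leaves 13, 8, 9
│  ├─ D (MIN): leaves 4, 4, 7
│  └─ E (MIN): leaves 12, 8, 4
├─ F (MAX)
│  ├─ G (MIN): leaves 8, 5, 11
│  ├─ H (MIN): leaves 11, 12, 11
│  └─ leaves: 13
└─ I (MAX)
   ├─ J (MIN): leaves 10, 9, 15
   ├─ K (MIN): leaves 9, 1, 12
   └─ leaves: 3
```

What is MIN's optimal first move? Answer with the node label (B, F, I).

B

C (MIN): min(13, 8, 9) = 8
D (MIN): min(4, 4, 7) = 4
E (MIN): min(12, 8, 4) = 4
B (MAX): max(8, 4, 4) = 8
G (MIN): min(8, 5, 11) = 5
H (MIN): min(11, 12, 11) = 11
F (MAX): max(5, 11, 13) = 13
J (MIN): min(10, 9, 15) = 9
K (MIN): min(9, 1, 12) = 1
I (MAX): max(9, 1, 3) = 9
Root (MIN): min(8, 13, 9) = 8
MIN picks the child with the lowest value: B (value 8).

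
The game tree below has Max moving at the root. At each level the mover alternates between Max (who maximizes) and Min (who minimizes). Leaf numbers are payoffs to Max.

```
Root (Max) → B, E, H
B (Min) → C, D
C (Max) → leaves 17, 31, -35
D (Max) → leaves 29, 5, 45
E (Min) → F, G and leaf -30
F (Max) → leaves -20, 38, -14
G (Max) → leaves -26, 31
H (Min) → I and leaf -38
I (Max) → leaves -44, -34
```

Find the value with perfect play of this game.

C (Max): max(17, 31, -35) = 31
D (Max): max(29, 5, 45) = 45
B (Min): min(31, 45) = 31
F (Max): max(-20, 38, -14) = 38
G (Max): max(-26, 31) = 31
E (Min): min(38, 31, -30) = -30
I (Max): max(-44, -34) = -34
H (Min): min(-34, -38) = -38
Root (Max): max(31, -30, -38) = 31

31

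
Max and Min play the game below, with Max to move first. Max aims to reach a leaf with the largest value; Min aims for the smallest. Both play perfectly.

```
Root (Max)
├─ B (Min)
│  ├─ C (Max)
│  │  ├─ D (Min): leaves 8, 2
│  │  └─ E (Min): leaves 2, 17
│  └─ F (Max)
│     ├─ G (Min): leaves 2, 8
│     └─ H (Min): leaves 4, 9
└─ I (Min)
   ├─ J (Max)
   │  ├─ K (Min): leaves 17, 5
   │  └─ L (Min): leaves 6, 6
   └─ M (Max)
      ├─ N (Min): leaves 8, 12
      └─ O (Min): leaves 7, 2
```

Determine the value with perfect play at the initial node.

6

D (Min): min(8, 2) = 2
E (Min): min(2, 17) = 2
C (Max): max(2, 2) = 2
G (Min): min(2, 8) = 2
H (Min): min(4, 9) = 4
F (Max): max(2, 4) = 4
B (Min): min(2, 4) = 2
K (Min): min(17, 5) = 5
L (Min): min(6, 6) = 6
J (Max): max(5, 6) = 6
N (Min): min(8, 12) = 8
O (Min): min(7, 2) = 2
M (Max): max(8, 2) = 8
I (Min): min(6, 8) = 6
Root (Max): max(2, 6) = 6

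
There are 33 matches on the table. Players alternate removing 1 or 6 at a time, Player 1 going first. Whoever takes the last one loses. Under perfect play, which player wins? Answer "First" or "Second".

i:   0  1  2  3  4  5  6  7  8  9 10 11 12 13 14 15 16 17 18 19 20 21 22 23 24 25 26 27 28 29 30 31 32 33
     W  L  W  L  W  L  W  W  L  W  L  W  L  W  W  L  W  L  W  L  W  W  L  W  L  W  L  W  W  L  W  L  W  L
Position 33 is L, so the second player wins.

Second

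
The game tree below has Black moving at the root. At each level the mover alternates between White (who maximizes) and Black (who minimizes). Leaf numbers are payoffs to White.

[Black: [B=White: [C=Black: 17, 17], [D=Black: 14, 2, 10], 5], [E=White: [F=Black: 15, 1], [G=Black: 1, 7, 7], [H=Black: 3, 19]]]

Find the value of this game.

3

C (Black): min(17, 17) = 17
D (Black): min(14, 2, 10) = 2
B (White): max(17, 2, 5) = 17
F (Black): min(15, 1) = 1
G (Black): min(1, 7, 7) = 1
H (Black): min(3, 19) = 3
E (White): max(1, 1, 3) = 3
Root (Black): min(17, 3) = 3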